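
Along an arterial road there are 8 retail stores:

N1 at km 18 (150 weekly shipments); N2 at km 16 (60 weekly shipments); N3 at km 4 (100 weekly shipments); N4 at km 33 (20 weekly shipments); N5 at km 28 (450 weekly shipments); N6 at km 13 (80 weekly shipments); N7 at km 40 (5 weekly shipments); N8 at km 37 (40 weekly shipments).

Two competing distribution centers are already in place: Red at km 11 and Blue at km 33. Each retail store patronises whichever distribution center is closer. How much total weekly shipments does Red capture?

390

The indifferent point is the midpoint (11+33)/2 = 22; retail stores left of it (closer to Red at 11) go to Red, those right go to Blue.
  N3 at 4 (w=100) → Red
  N6 at 13 (w=80) → Red
  N2 at 16 (w=60) → Red
  N1 at 18 (w=150) → Red
  N5 at 28 (w=450) → Blue
  N4 at 33 (w=20) → Blue
  N8 at 37 (w=40) → Blue
  N7 at 40 (w=5) → Blue
Red captures 390; Blue captures 515.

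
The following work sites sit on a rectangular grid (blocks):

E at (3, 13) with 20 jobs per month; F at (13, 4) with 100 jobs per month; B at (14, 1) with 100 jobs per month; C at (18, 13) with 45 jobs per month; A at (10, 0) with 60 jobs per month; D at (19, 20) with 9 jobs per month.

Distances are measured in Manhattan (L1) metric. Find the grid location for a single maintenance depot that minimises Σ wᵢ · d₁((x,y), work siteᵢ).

Manhattan distance separates: Σwᵢ(|x−xᵢ|+|y−yᵢ|) = Σwᵢ|x−xᵢ| + Σwᵢ|y−yᵢ|, so x and y are optimised independently as 1-D weighted medians.
Total weight W = 334; half = 167.
x-coordinate, sorted with cumulative weight:
  x=3 (E, w=20) cum 20
  x=10 (A, w=60) cum 80
  x=13 (F, w=100) cum 180  ← median
  x=14 (B, w=100) cum 280
  x=18 (C, w=45) cum 325
  x=19 (D, w=9) cum 334
⇒ x* = 13
y-coordinate, sorted with cumulative weight:
  y=0 (A, w=60) cum 60
  y=1 (B, w=100) cum 160
  y=4 (F, w=100) cum 260  ← median
  y=13 (E, w=20) cum 280
  y=13 (C, w=45) cum 325
  y=20 (D, w=9) cum 334
⇒ y* = 4

(13, 4)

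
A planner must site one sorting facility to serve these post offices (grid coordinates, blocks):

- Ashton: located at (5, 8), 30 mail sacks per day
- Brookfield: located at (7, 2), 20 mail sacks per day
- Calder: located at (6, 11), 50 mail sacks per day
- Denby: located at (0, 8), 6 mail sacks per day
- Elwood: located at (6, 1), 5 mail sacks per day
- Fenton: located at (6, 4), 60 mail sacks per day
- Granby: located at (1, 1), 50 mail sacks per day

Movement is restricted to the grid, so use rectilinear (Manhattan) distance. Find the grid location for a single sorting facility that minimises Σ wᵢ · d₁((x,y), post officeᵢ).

Manhattan distance separates: Σwᵢ(|x−xᵢ|+|y−yᵢ|) = Σwᵢ|x−xᵢ| + Σwᵢ|y−yᵢ|, so x and y are optimised independently as 1-D weighted medians.
Total weight W = 221; half = 110.5.
x-coordinate, sorted with cumulative weight:
  x=0 (Denby, w=6) cum 6
  x=1 (Granby, w=50) cum 56
  x=5 (Ashton, w=30) cum 86
  x=6 (Calder, w=50) cum 136  ← median
  x=6 (Elwood, w=5) cum 141
  x=6 (Fenton, w=60) cum 201
  x=7 (Brookfield, w=20) cum 221
⇒ x* = 6
y-coordinate, sorted with cumulative weight:
  y=1 (Elwood, w=5) cum 5
  y=1 (Granby, w=50) cum 55
  y=2 (Brookfield, w=20) cum 75
  y=4 (Fenton, w=60) cum 135  ← median
  y=8 (Ashton, w=30) cum 165
  y=8 (Denby, w=6) cum 171
  y=11 (Calder, w=50) cum 221
⇒ y* = 4

(6, 4)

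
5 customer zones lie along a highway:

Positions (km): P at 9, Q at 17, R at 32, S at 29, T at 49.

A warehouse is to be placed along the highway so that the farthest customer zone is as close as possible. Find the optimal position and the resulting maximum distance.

The 1-center on a line is the midpoint of the two extreme points: leftmost at 9, rightmost at 49.
Optimal location = (9 + 49)/2 = 29; maximum distance = (49 − 9)/2 = 20.

location 29, max distance 20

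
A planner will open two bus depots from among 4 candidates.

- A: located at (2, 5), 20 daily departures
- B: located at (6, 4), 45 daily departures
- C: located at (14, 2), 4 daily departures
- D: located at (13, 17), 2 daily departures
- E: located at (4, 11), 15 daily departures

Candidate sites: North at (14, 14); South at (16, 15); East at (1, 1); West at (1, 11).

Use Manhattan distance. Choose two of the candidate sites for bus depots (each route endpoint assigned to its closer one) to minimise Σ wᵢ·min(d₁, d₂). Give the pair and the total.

Evaluate every pair (each demand assigned to the nearer of the two):
  {East, West}: total = 597
  {North, East}: total = 711
  {South, East}: total = 721
  {North, West}: total = 781
  {South, West}: total = 795
  {North, South}: total = 1481
Best pair: {East, West} with total 597.

{East, West}, total 597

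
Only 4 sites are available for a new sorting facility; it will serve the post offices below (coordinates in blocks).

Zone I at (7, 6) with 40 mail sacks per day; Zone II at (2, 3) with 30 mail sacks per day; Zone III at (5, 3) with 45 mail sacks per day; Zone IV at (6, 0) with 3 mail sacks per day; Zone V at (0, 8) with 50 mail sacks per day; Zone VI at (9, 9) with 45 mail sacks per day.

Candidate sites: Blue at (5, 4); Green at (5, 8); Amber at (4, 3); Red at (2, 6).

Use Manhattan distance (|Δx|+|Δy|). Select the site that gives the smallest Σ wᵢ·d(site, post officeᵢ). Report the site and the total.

Green, total 1127 blocks

Total weighted distance at each candidate:
  Blue (5, 4): total = 1195
  Green (5, 8): total = 1127
  Amber (4, 3): total = 1305
  Red (2, 6): total = 1240
Minimum is at Green with total 1127 blocks.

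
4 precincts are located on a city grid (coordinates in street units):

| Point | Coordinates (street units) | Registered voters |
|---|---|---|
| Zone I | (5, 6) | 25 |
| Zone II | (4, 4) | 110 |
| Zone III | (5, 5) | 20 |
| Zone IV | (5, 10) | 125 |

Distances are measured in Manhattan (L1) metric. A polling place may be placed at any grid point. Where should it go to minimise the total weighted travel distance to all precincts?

(5, 6)

Manhattan distance separates: Σwᵢ(|x−xᵢ|+|y−yᵢ|) = Σwᵢ|x−xᵢ| + Σwᵢ|y−yᵢ|, so x and y are optimised independently as 1-D weighted medians.
Total weight W = 280; half = 140.
x-coordinate, sorted with cumulative weight:
  x=4 (Zone II, w=110) cum 110
  x=5 (Zone I, w=25) cum 135
  x=5 (Zone III, w=20) cum 155  ← median
  x=5 (Zone IV, w=125) cum 280
⇒ x* = 5
y-coordinate, sorted with cumulative weight:
  y=4 (Zone II, w=110) cum 110
  y=5 (Zone III, w=20) cum 130
  y=6 (Zone I, w=25) cum 155  ← median
  y=10 (Zone IV, w=125) cum 280
⇒ y* = 6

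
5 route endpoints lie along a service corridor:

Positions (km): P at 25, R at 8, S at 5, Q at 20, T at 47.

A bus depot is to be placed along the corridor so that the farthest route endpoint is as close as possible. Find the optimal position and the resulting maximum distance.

The 1-center on a line is the midpoint of the two extreme points: leftmost at 5, rightmost at 47.
Optimal location = (5 + 47)/2 = 26; maximum distance = (47 − 5)/2 = 21.

location 26, max distance 21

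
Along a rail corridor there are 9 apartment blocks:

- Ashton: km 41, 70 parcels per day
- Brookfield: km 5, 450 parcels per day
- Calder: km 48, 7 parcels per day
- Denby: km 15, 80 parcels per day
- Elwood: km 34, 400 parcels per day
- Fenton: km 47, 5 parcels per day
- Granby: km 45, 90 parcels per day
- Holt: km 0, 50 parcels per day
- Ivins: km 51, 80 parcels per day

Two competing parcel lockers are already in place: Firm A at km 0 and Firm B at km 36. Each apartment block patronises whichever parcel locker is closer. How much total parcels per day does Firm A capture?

The indifferent point is the midpoint (0+36)/2 = 18; apartment blocks left of it (closer to Firm A at 0) go to Firm A, those right go to Firm B.
  Holt at 0 (w=50) → Firm A
  Brookfield at 5 (w=450) → Firm A
  Denby at 15 (w=80) → Firm A
  Elwood at 34 (w=400) → Firm B
  Ashton at 41 (w=70) → Firm B
  Granby at 45 (w=90) → Firm B
  Fenton at 47 (w=5) → Firm B
  Calder at 48 (w=7) → Firm B
  Ivins at 51 (w=80) → Firm B
Firm A captures 580; Firm B captures 652.

580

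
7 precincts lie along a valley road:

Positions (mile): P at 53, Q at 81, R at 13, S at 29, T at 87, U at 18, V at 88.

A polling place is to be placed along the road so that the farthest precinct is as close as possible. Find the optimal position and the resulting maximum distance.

location 50.5, max distance 37.5

The 1-center on a line is the midpoint of the two extreme points: leftmost at 13, rightmost at 88.
Optimal location = (13 + 88)/2 = 50.5; maximum distance = (88 − 13)/2 = 37.5.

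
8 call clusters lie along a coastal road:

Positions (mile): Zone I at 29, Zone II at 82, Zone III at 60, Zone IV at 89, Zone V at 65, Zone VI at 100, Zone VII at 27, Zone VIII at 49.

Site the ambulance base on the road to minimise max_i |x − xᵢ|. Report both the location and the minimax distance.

location 63.5, max distance 36.5

The 1-center on a line is the midpoint of the two extreme points: leftmost at 27, rightmost at 100.
Optimal location = (27 + 100)/2 = 63.5; maximum distance = (100 − 27)/2 = 36.5.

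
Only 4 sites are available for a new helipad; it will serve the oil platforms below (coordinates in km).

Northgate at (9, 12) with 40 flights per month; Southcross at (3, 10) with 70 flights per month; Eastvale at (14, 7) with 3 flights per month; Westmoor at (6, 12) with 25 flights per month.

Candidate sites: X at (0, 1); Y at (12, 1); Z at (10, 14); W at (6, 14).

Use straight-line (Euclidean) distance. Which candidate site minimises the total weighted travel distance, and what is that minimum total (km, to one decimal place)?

Total weighted distance at each candidate:
  X (0, 1): total = 1591.5
  Y (12, 1): total = 1679.2
  Z (10, 14): total = 789.8
  W (6, 14): total = 576.1
Minimum is at W with total 576.1 km.

W, total 576.1 km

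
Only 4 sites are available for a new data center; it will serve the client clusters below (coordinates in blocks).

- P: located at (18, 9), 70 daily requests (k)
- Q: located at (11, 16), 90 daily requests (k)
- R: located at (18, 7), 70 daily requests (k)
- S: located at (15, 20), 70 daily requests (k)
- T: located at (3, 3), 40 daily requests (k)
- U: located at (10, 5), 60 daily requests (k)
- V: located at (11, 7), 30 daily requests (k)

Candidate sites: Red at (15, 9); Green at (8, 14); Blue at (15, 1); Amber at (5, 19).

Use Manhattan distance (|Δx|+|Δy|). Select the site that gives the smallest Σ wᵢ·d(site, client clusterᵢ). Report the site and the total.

Total weighted distance at each candidate:
  Red (15, 9): total = 3760
  Green (8, 14): total = 5200
  Blue (15, 1): total = 5840
  Amber (5, 19): total = 7340
Minimum is at Red with total 3760 blocks.

Red, total 3760 blocks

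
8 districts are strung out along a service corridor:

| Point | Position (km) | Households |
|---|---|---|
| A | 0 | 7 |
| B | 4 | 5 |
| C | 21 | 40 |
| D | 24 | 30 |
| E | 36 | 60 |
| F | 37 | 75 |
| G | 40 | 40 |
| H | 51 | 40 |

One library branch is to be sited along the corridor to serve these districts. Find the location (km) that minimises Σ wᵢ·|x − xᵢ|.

For a sum of weighted absolute distances on a line, the optimum is the weighted median (not the mean). Total weight W = 297; half-weight = 148.5.
Sort by position and accumulate weight:
  km 0 (A, w=7) → cum 7
  km 4 (B, w=5) → cum 12
  km 21 (C, w=40) → cum 52
  km 24 (D, w=30) → cum 82
  km 36 (E, w=60) → cum 142
  km 37 (F, w=75) → cum 217  ≥ 148.5 → median here
  km 40 (G, w=40) → cum 257
  km 51 (H, w=40) → cum 297
Optimal location: km 37.

x = 37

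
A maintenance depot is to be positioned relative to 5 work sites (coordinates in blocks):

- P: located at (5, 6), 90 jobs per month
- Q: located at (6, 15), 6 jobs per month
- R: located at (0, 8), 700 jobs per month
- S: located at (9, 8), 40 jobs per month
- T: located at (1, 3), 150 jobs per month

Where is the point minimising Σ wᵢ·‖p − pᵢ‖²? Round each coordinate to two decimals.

The minimiser of Σwᵢ‖p−pᵢ‖² is the weighted centroid p* = (Σwᵢpᵢ)/(Σwᵢ).
Σwᵢ = 986.
Σwᵢxᵢ = 90·5 + 6·6 + 700·0 + 40·9 + 150·1 = 996.
Σwᵢyᵢ = 90·6 + 6·15 + 700·8 + 40·8 + 150·3 = 7000.
x* = 996/986 = 1.01, y* = 7000/986 = 7.10.

(1.01, 7.10)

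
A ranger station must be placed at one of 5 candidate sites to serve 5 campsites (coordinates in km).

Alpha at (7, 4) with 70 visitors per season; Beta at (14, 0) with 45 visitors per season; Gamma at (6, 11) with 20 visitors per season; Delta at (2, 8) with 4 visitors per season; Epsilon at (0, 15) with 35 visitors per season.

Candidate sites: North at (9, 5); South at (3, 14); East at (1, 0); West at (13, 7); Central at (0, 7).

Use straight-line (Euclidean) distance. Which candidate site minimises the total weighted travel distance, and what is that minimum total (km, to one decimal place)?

North, total 1110.2 km

Total weighted distance at each candidate:
  North (9, 5): total = 1110.2
  South (3, 14): total = 1775.0
  East (1, 0): total = 1889.9
  West (13, 7): total = 1527.5
  Central (0, 7): total = 1670.6
Minimum is at North with total 1110.2 km.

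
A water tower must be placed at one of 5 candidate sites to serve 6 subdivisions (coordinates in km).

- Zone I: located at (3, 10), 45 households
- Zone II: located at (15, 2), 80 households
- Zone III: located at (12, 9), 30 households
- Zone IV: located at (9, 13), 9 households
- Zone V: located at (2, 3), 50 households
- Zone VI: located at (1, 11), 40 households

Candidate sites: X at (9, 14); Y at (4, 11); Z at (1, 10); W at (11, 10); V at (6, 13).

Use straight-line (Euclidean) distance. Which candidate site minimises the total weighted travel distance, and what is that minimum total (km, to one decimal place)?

Total weighted distance at each candidate:
  X (9, 14): total = 2575.4
  Y (4, 11): total = 2028.8
  Z (1, 10): total = 2181.8
  W (11, 10): total = 2122.5
  V (6, 13): total = 2325.2
Minimum is at Y with total 2028.8 km.

Y, total 2028.8 km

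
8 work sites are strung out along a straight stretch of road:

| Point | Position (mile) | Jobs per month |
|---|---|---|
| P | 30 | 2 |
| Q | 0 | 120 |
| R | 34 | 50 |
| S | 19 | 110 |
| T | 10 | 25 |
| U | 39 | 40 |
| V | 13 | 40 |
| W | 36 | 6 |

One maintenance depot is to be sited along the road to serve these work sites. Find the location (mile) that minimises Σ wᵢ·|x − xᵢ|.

For a sum of weighted absolute distances on a line, the optimum is the weighted median (not the mean). Total weight W = 393; half-weight = 196.5.
Sort by position and accumulate weight:
  mile 0 (Q, w=120) → cum 120
  mile 10 (T, w=25) → cum 145
  mile 13 (V, w=40) → cum 185
  mile 19 (S, w=110) → cum 295  ≥ 196.5 → median here
  mile 30 (P, w=2) → cum 297
  mile 34 (R, w=50) → cum 347
  mile 36 (W, w=6) → cum 353
  mile 39 (U, w=40) → cum 393
Optimal location: mile 19.

x = 19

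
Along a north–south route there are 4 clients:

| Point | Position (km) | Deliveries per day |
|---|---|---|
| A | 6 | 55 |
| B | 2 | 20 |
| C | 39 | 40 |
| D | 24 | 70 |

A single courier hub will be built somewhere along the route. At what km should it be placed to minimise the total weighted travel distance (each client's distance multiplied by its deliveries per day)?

For a sum of weighted absolute distances on a line, the optimum is the weighted median (not the mean). Total weight W = 185; half-weight = 92.5.
Sort by position and accumulate weight:
  km 2 (B, w=20) → cum 20
  km 6 (A, w=55) → cum 75
  km 24 (D, w=70) → cum 145  ≥ 92.5 → median here
  km 39 (C, w=40) → cum 185
Optimal location: km 24.

x = 24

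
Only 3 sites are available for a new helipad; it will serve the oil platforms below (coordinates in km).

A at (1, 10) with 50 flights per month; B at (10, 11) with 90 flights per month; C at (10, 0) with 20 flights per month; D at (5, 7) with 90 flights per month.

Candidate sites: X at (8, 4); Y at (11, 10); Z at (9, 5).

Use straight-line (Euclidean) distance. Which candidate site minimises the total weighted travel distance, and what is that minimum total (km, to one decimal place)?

Y, total 1432.0 km

Total weighted distance at each candidate:
  X (8, 4): total = 1587.5
  Y (11, 10): total = 1432.0
  Z (9, 5): total = 1523.6
Minimum is at Y with total 1432.0 km.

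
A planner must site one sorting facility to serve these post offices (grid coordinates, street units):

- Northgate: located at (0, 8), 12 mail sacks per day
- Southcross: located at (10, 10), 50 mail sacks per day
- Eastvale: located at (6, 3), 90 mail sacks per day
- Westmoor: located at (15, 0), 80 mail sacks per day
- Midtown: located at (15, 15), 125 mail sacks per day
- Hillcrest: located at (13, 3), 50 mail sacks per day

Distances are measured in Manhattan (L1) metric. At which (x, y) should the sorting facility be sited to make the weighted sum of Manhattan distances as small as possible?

Manhattan distance separates: Σwᵢ(|x−xᵢ|+|y−yᵢ|) = Σwᵢ|x−xᵢ| + Σwᵢ|y−yᵢ|, so x and y are optimised independently as 1-D weighted medians.
Total weight W = 407; half = 203.5.
x-coordinate, sorted with cumulative weight:
  x=0 (Northgate, w=12) cum 12
  x=6 (Eastvale, w=90) cum 102
  x=10 (Southcross, w=50) cum 152
  x=13 (Hillcrest, w=50) cum 202
  x=15 (Westmoor, w=80) cum 282  ← median
  x=15 (Midtown, w=125) cum 407
⇒ x* = 15
y-coordinate, sorted with cumulative weight:
  y=0 (Westmoor, w=80) cum 80
  y=3 (Eastvale, w=90) cum 170
  y=3 (Hillcrest, w=50) cum 220  ← median
  y=8 (Northgate, w=12) cum 232
  y=10 (Southcross, w=50) cum 282
  y=15 (Midtown, w=125) cum 407
⇒ y* = 3

(15, 3)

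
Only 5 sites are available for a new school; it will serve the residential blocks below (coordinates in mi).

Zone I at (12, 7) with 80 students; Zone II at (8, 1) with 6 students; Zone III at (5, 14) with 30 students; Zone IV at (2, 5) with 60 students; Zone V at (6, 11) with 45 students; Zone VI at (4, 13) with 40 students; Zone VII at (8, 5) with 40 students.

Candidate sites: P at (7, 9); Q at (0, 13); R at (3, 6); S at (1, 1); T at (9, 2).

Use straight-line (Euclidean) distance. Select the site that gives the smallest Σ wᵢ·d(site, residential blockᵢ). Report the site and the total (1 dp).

P, total 1490.5 mi

Total weighted distance at each candidate:
  P (7, 9): total = 1490.5
  Q (0, 13): total = 2704.7
  R (3, 6): total = 1848.3
  S (1, 1): total = 3020.2
  T (9, 2): total = 2348.1
Minimum is at P with total 1490.5 mi.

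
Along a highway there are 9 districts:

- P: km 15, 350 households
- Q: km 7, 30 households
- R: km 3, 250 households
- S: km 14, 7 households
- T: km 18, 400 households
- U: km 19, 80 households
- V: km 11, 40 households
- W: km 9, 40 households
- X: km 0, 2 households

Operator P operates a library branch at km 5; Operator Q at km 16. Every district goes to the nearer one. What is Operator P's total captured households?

322

The indifferent point is the midpoint (5+16)/2 = 10.5; districts left of it (closer to Operator P at 5) go to Operator P, those right go to Operator Q.
  X at 0 (w=2) → Operator P
  R at 3 (w=250) → Operator P
  Q at 7 (w=30) → Operator P
  W at 9 (w=40) → Operator P
  V at 11 (w=40) → Operator Q
  S at 14 (w=7) → Operator Q
  P at 15 (w=350) → Operator Q
  T at 18 (w=400) → Operator Q
  U at 19 (w=80) → Operator Q
Operator P captures 322; Operator Q captures 877.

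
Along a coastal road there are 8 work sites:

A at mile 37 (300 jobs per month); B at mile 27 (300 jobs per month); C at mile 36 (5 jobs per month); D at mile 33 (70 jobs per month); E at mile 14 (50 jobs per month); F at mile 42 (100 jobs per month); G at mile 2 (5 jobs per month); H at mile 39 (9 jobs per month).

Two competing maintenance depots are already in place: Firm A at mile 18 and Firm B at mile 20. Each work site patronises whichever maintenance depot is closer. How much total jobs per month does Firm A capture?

55

The indifferent point is the midpoint (18+20)/2 = 19; work sites left of it (closer to Firm A at 18) go to Firm A, those right go to Firm B.
  G at 2 (w=5) → Firm A
  E at 14 (w=50) → Firm A
  B at 27 (w=300) → Firm B
  D at 33 (w=70) → Firm B
  C at 36 (w=5) → Firm B
  A at 37 (w=300) → Firm B
  H at 39 (w=9) → Firm B
  F at 42 (w=100) → Firm B
Firm A captures 55; Firm B captures 784.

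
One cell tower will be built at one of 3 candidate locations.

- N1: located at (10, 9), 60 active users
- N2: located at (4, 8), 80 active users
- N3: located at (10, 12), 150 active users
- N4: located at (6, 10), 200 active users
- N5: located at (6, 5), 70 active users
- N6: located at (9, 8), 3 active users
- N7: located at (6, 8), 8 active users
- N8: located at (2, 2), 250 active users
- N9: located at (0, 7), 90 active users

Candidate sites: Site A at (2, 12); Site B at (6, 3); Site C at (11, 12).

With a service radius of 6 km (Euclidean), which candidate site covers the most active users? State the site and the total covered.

Site C, covering 413

Coverage radius r = 6 km; a point is covered iff (Δx)²+(Δy)² ≤ 6² = 36.
  Site A (2, 12): covers {N2, N4, N7, N9} → 378
  Site B (6, 3): covers {N2, N5, N6, N7, N8} → 411
  Site C (11, 12): covers {N1, N3, N4, N6} → 413
Maximum coverage at Site C: 413 active users.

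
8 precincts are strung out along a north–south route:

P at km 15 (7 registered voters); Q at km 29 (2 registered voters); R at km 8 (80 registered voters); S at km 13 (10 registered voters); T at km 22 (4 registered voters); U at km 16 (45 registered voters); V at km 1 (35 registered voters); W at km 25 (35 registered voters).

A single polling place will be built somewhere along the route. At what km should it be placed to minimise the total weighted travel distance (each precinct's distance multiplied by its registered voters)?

x = 8

For a sum of weighted absolute distances on a line, the optimum is the weighted median (not the mean). Total weight W = 218; half-weight = 109.
Sort by position and accumulate weight:
  km 1 (V, w=35) → cum 35
  km 8 (R, w=80) → cum 115  ≥ 109 → median here
  km 13 (S, w=10) → cum 125
  km 15 (P, w=7) → cum 132
  km 16 (U, w=45) → cum 177
  km 22 (T, w=4) → cum 181
  km 25 (W, w=35) → cum 216
  km 29 (Q, w=2) → cum 218
Optimal location: km 8.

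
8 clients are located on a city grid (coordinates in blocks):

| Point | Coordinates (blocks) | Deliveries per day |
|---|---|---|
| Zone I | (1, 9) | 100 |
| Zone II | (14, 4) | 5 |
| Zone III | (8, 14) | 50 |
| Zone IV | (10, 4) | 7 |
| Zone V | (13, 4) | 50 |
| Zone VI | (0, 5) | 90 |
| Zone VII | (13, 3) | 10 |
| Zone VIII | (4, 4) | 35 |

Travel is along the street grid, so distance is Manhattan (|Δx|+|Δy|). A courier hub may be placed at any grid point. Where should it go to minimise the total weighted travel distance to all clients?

Manhattan distance separates: Σwᵢ(|x−xᵢ|+|y−yᵢ|) = Σwᵢ|x−xᵢ| + Σwᵢ|y−yᵢ|, so x and y are optimised independently as 1-D weighted medians.
Total weight W = 347; half = 173.5.
x-coordinate, sorted with cumulative weight:
  x=0 (Zone VI, w=90) cum 90
  x=1 (Zone I, w=100) cum 190  ← median
  x=4 (Zone VIII, w=35) cum 225
  x=8 (Zone III, w=50) cum 275
  x=10 (Zone IV, w=7) cum 282
  x=13 (Zone V, w=50) cum 332
  x=13 (Zone VII, w=10) cum 342
  x=14 (Zone II, w=5) cum 347
⇒ x* = 1
y-coordinate, sorted with cumulative weight:
  y=3 (Zone VII, w=10) cum 10
  y=4 (Zone II, w=5) cum 15
  y=4 (Zone IV, w=7) cum 22
  y=4 (Zone V, w=50) cum 72
  y=4 (Zone VIII, w=35) cum 107
  y=5 (Zone VI, w=90) cum 197  ← median
  y=9 (Zone I, w=100) cum 297
  y=14 (Zone III, w=50) cum 347
⇒ y* = 5

(1, 5)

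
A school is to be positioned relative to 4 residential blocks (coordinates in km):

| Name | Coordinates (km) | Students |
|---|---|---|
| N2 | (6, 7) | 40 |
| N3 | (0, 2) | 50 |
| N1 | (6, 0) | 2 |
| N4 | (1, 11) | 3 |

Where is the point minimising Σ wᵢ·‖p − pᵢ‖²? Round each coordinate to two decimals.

(2.68, 4.35)

The minimiser of Σwᵢ‖p−pᵢ‖² is the weighted centroid p* = (Σwᵢpᵢ)/(Σwᵢ).
Σwᵢ = 95.
Σwᵢxᵢ = 40·6 + 50·0 + 2·6 + 3·1 = 255.
Σwᵢyᵢ = 40·7 + 50·2 + 2·0 + 3·11 = 413.
x* = 255/95 = 2.68, y* = 413/95 = 4.35.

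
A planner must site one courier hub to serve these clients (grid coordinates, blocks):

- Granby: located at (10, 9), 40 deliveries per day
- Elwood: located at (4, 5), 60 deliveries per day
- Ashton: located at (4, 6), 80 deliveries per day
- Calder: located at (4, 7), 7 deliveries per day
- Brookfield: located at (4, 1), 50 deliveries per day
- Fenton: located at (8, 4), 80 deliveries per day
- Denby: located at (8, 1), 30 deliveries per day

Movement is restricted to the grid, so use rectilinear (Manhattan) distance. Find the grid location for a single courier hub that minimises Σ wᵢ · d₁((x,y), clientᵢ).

(4, 5)

Manhattan distance separates: Σwᵢ(|x−xᵢ|+|y−yᵢ|) = Σwᵢ|x−xᵢ| + Σwᵢ|y−yᵢ|, so x and y are optimised independently as 1-D weighted medians.
Total weight W = 347; half = 173.5.
x-coordinate, sorted with cumulative weight:
  x=4 (Elwood, w=60) cum 60
  x=4 (Ashton, w=80) cum 140
  x=4 (Calder, w=7) cum 147
  x=4 (Brookfield, w=50) cum 197  ← median
  x=8 (Fenton, w=80) cum 277
  x=8 (Denby, w=30) cum 307
  x=10 (Granby, w=40) cum 347
⇒ x* = 4
y-coordinate, sorted with cumulative weight:
  y=1 (Brookfield, w=50) cum 50
  y=1 (Denby, w=30) cum 80
  y=4 (Fenton, w=80) cum 160
  y=5 (Elwood, w=60) cum 220  ← median
  y=6 (Ashton, w=80) cum 300
  y=7 (Calder, w=7) cum 307
  y=9 (Granby, w=40) cum 347
⇒ y* = 5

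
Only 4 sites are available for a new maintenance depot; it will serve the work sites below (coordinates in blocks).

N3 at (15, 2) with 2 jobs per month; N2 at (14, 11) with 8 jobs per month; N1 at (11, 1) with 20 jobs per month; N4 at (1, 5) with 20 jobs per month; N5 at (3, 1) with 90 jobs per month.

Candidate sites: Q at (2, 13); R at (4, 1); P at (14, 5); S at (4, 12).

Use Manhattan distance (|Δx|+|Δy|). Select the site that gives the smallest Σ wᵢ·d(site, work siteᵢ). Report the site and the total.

R, total 554 blocks

Total weighted distance at each candidate:
  Q (2, 13): total = 1930
  R (4, 1): total = 554
  P (14, 5): total = 1806
  S (4, 12): total = 1770
Minimum is at R with total 554 blocks.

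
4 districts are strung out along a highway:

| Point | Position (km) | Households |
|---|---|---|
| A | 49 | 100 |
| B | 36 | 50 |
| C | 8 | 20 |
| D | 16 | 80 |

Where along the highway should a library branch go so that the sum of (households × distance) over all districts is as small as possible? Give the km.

x = 36

For a sum of weighted absolute distances on a line, the optimum is the weighted median (not the mean). Total weight W = 250; half-weight = 125.
Sort by position and accumulate weight:
  km 8 (C, w=20) → cum 20
  km 16 (D, w=80) → cum 100
  km 36 (B, w=50) → cum 150  ≥ 125 → median here
  km 49 (A, w=100) → cum 250
Optimal location: km 36.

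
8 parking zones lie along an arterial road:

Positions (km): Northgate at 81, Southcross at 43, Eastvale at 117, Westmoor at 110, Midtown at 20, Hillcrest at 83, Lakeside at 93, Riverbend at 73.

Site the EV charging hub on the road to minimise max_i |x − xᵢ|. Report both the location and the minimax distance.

The 1-center on a line is the midpoint of the two extreme points: leftmost at 20, rightmost at 117.
Optimal location = (20 + 117)/2 = 68.5; maximum distance = (117 − 20)/2 = 48.5.

location 68.5, max distance 48.5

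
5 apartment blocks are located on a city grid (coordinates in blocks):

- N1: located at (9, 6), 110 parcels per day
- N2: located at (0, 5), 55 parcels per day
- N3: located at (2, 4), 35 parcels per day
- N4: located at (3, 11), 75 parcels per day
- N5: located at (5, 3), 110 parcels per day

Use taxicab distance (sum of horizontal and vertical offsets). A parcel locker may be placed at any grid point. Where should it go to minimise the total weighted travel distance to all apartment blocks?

(5, 5)

Manhattan distance separates: Σwᵢ(|x−xᵢ|+|y−yᵢ|) = Σwᵢ|x−xᵢ| + Σwᵢ|y−yᵢ|, so x and y are optimised independently as 1-D weighted medians.
Total weight W = 385; half = 192.5.
x-coordinate, sorted with cumulative weight:
  x=0 (N2, w=55) cum 55
  x=2 (N3, w=35) cum 90
  x=3 (N4, w=75) cum 165
  x=5 (N5, w=110) cum 275  ← median
  x=9 (N1, w=110) cum 385
⇒ x* = 5
y-coordinate, sorted with cumulative weight:
  y=3 (N5, w=110) cum 110
  y=4 (N3, w=35) cum 145
  y=5 (N2, w=55) cum 200  ← median
  y=6 (N1, w=110) cum 310
  y=11 (N4, w=75) cum 385
⇒ y* = 5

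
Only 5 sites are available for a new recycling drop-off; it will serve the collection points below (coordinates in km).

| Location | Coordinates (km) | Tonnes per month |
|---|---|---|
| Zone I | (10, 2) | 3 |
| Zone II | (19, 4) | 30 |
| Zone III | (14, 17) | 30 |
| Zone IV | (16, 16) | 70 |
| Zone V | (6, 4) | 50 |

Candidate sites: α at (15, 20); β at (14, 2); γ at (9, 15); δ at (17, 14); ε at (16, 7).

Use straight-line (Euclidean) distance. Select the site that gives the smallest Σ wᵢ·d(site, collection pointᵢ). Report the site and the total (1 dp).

Total weighted distance at each candidate:
  α (15, 20): total = 1852.2
  β (14, 2): total = 2025.8
  γ (9, 15): total = 1711.7
  δ (17, 14): total = 1374.7
  ε (16, 7): total = 1608.7
Minimum is at δ with total 1374.7 km.

δ, total 1374.7 km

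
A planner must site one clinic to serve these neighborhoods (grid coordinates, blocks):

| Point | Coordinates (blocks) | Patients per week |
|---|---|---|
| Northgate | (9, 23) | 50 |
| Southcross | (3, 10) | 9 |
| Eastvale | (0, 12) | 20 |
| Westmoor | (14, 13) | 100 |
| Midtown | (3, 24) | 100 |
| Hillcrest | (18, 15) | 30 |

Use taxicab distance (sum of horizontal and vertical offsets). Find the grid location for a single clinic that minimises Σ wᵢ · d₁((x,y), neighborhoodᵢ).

(9, 15)

Manhattan distance separates: Σwᵢ(|x−xᵢ|+|y−yᵢ|) = Σwᵢ|x−xᵢ| + Σwᵢ|y−yᵢ|, so x and y are optimised independently as 1-D weighted medians.
Total weight W = 309; half = 154.5.
x-coordinate, sorted with cumulative weight:
  x=0 (Eastvale, w=20) cum 20
  x=3 (Southcross, w=9) cum 29
  x=3 (Midtown, w=100) cum 129
  x=9 (Northgate, w=50) cum 179  ← median
  x=14 (Westmoor, w=100) cum 279
  x=18 (Hillcrest, w=30) cum 309
⇒ x* = 9
y-coordinate, sorted with cumulative weight:
  y=10 (Southcross, w=9) cum 9
  y=12 (Eastvale, w=20) cum 29
  y=13 (Westmoor, w=100) cum 129
  y=15 (Hillcrest, w=30) cum 159  ← median
  y=23 (Northgate, w=50) cum 209
  y=24 (Midtown, w=100) cum 309
⇒ y* = 15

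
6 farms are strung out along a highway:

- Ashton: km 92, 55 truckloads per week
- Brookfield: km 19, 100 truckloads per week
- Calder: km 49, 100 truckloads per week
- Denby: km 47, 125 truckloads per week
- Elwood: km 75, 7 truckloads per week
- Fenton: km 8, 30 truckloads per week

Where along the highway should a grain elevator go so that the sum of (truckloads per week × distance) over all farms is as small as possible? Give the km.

For a sum of weighted absolute distances on a line, the optimum is the weighted median (not the mean). Total weight W = 417; half-weight = 208.5.
Sort by position and accumulate weight:
  km 8 (Fenton, w=30) → cum 30
  km 19 (Brookfield, w=100) → cum 130
  km 47 (Denby, w=125) → cum 255  ≥ 208.5 → median here
  km 49 (Calder, w=100) → cum 355
  km 75 (Elwood, w=7) → cum 362
  km 92 (Ashton, w=55) → cum 417
Optimal location: km 47.

x = 47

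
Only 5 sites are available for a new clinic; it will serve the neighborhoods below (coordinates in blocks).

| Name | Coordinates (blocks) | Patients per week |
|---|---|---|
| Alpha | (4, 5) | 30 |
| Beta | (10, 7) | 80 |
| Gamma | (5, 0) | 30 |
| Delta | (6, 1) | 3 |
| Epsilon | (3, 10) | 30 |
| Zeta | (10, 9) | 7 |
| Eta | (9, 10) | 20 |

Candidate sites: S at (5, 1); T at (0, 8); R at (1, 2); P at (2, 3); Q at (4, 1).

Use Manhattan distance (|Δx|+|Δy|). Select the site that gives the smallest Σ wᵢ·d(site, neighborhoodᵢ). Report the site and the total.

Total weighted distance at each candidate:
  S (5, 1): total = 1744
  T (0, 8): total = 1966
  R (1, 2): total = 2230
  P (2, 3): total = 1896
  Q (4, 1): total = 1824
Minimum is at S with total 1744 blocks.

S, total 1744 blocks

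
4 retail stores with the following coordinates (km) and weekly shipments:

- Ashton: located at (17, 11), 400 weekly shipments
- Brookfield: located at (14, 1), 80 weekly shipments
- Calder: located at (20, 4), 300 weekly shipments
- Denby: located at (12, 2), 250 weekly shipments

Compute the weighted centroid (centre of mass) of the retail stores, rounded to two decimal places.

(16.43, 6.00)

The minimiser of Σwᵢ‖p−pᵢ‖² is the weighted centroid p* = (Σwᵢpᵢ)/(Σwᵢ).
Σwᵢ = 1030.
Σwᵢxᵢ = 400·17 + 80·14 + 300·20 + 250·12 = 16920.
Σwᵢyᵢ = 400·11 + 80·1 + 300·4 + 250·2 = 6180.
x* = 16920/1030 = 16.43, y* = 6180/1030 = 6.00.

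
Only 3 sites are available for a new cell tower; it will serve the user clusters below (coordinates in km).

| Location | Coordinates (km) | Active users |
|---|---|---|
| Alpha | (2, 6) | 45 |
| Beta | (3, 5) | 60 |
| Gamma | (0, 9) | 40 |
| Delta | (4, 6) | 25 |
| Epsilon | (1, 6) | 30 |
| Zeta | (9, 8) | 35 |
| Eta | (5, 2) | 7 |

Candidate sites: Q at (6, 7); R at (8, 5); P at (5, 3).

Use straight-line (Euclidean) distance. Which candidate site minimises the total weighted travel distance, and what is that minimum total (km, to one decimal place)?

Q, total 1010.1 km

Total weighted distance at each candidate:
  Q (6, 7): total = 1010.1
  R (8, 5): total = 1387.1
  P (5, 3): total = 1133.2
Minimum is at Q with total 1010.1 km.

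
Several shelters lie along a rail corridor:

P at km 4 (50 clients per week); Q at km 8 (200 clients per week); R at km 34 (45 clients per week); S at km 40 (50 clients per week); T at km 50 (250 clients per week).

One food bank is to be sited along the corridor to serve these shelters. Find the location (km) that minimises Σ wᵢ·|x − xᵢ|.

x = 40

For a sum of weighted absolute distances on a line, the optimum is the weighted median (not the mean). Total weight W = 595; half-weight = 297.5.
Sort by position and accumulate weight:
  km 4 (P, w=50) → cum 50
  km 8 (Q, w=200) → cum 250
  km 34 (R, w=45) → cum 295
  km 40 (S, w=50) → cum 345  ≥ 297.5 → median here
  km 50 (T, w=250) → cum 595
Optimal location: km 40.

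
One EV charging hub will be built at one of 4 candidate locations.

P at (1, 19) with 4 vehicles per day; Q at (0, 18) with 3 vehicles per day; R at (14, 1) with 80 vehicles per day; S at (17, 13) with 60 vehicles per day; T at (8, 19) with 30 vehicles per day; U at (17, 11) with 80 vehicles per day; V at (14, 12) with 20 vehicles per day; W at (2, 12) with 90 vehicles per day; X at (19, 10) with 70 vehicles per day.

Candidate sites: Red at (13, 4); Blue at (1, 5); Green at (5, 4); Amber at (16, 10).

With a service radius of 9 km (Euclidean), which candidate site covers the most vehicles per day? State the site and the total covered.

Red, covering 250

Coverage radius r = 9 km; a point is covered iff (Δx)²+(Δy)² ≤ 9² = 81.
  Red (13, 4): covers {R, U, V, X} → 250
  Blue (1, 5): covers {W} → 90
  Green (5, 4): covers {W} → 90
  Amber (16, 10): covers {S, U, V, X} → 230
Maximum coverage at Red: 250 vehicles per day.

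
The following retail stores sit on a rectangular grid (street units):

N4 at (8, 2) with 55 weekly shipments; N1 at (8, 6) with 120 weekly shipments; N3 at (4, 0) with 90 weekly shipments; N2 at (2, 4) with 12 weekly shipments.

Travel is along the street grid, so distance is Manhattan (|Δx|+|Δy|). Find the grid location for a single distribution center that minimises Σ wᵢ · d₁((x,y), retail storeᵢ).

(8, 2)

Manhattan distance separates: Σwᵢ(|x−xᵢ|+|y−yᵢ|) = Σwᵢ|x−xᵢ| + Σwᵢ|y−yᵢ|, so x and y are optimised independently as 1-D weighted medians.
Total weight W = 277; half = 138.5.
x-coordinate, sorted with cumulative weight:
  x=2 (N2, w=12) cum 12
  x=4 (N3, w=90) cum 102
  x=8 (N4, w=55) cum 157  ← median
  x=8 (N1, w=120) cum 277
⇒ x* = 8
y-coordinate, sorted with cumulative weight:
  y=0 (N3, w=90) cum 90
  y=2 (N4, w=55) cum 145  ← median
  y=4 (N2, w=12) cum 157
  y=6 (N1, w=120) cum 277
⇒ y* = 2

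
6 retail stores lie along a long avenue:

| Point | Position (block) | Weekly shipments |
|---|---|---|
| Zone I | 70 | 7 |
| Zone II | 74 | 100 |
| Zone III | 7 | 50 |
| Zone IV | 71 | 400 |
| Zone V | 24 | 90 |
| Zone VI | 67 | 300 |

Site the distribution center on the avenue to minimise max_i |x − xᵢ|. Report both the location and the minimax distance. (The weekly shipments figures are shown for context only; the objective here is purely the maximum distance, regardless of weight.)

The 1-center on a line is the midpoint of the two extreme points: leftmost at 7, rightmost at 74.
Optimal location = (7 + 74)/2 = 40.5; maximum distance = (74 − 7)/2 = 33.5.

location 40.5, max distance 33.5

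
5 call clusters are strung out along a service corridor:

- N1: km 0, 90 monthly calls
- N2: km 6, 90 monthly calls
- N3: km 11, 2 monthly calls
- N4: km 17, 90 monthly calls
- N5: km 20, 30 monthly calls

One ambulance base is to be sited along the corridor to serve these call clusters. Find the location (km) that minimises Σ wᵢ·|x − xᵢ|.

For a sum of weighted absolute distances on a line, the optimum is the weighted median (not the mean). Total weight W = 302; half-weight = 151.
Sort by position and accumulate weight:
  km 0 (N1, w=90) → cum 90
  km 6 (N2, w=90) → cum 180  ≥ 151 → median here
  km 11 (N3, w=2) → cum 182
  km 17 (N4, w=90) → cum 272
  km 20 (N5, w=30) → cum 302
Optimal location: km 6.

x = 6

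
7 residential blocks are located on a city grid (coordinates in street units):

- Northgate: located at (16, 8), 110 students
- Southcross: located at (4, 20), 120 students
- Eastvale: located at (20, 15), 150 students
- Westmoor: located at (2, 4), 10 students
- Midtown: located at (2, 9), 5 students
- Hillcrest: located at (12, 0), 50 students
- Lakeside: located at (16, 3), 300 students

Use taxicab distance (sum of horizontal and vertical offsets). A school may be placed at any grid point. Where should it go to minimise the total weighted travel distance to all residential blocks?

(16, 8)

Manhattan distance separates: Σwᵢ(|x−xᵢ|+|y−yᵢ|) = Σwᵢ|x−xᵢ| + Σwᵢ|y−yᵢ|, so x and y are optimised independently as 1-D weighted medians.
Total weight W = 745; half = 372.5.
x-coordinate, sorted with cumulative weight:
  x=2 (Westmoor, w=10) cum 10
  x=2 (Midtown, w=5) cum 15
  x=4 (Southcross, w=120) cum 135
  x=12 (Hillcrest, w=50) cum 185
  x=16 (Northgate, w=110) cum 295
  x=16 (Lakeside, w=300) cum 595  ← median
  x=20 (Eastvale, w=150) cum 745
⇒ x* = 16
y-coordinate, sorted with cumulative weight:
  y=0 (Hillcrest, w=50) cum 50
  y=3 (Lakeside, w=300) cum 350
  y=4 (Westmoor, w=10) cum 360
  y=8 (Northgate, w=110) cum 470  ← median
  y=9 (Midtown, w=5) cum 475
  y=15 (Eastvale, w=150) cum 625
  y=20 (Southcross, w=120) cum 745
⇒ y* = 8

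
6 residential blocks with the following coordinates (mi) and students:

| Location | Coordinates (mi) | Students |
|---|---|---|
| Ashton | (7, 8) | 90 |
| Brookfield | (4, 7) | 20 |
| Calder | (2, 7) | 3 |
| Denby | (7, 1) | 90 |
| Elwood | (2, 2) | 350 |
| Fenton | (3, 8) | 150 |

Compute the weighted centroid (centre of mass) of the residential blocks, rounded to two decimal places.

(3.55, 4.08)

The minimiser of Σwᵢ‖p−pᵢ‖² is the weighted centroid p* = (Σwᵢpᵢ)/(Σwᵢ).
Σwᵢ = 703.
Σwᵢxᵢ = 90·7 + 20·4 + 3·2 + 90·7 + 350·2 + 150·3 = 2496.
Σwᵢyᵢ = 90·8 + 20·7 + 3·7 + 90·1 + 350·2 + 150·8 = 2871.
x* = 2496/703 = 3.55, y* = 2871/703 = 4.08.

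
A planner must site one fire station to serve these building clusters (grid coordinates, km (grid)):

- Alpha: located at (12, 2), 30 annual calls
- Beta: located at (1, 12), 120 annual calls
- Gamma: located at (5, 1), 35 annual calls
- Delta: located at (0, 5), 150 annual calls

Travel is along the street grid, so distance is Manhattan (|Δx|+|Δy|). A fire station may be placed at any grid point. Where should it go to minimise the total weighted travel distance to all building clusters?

(1, 5)

Manhattan distance separates: Σwᵢ(|x−xᵢ|+|y−yᵢ|) = Σwᵢ|x−xᵢ| + Σwᵢ|y−yᵢ|, so x and y are optimised independently as 1-D weighted medians.
Total weight W = 335; half = 167.5.
x-coordinate, sorted with cumulative weight:
  x=0 (Delta, w=150) cum 150
  x=1 (Beta, w=120) cum 270  ← median
  x=5 (Gamma, w=35) cum 305
  x=12 (Alpha, w=30) cum 335
⇒ x* = 1
y-coordinate, sorted with cumulative weight:
  y=1 (Gamma, w=35) cum 35
  y=2 (Alpha, w=30) cum 65
  y=5 (Delta, w=150) cum 215  ← median
  y=12 (Beta, w=120) cum 335
⇒ y* = 5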